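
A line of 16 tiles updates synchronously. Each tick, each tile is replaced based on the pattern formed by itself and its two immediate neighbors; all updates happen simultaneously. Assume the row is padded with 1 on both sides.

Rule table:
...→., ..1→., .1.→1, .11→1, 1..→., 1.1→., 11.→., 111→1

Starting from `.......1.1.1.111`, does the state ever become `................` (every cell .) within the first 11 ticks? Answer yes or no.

no

tick 1: .......1.1.1.111  (fixed point — unchanged through tick 11)
tick 11 is .......1.1.1.111, still not uniform .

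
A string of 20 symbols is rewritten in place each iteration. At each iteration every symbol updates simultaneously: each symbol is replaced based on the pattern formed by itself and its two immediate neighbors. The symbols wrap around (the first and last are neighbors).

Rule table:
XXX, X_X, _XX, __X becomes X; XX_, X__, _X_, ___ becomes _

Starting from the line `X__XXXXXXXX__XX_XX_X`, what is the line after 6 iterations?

iteration 1: __XXXXXXXX__XX_XX_XX
iteration 2: _XXXXXXXX__XX_XX_XX_
iteration 3: XXXXXXXX__XX_XX_XX__
iteration 4: XXXXXXX__XX_XX_XX__X
iteration 5: XXXXXX__XX_XX_XX__XX
iteration 6: XXXXX__XX_XX_XX__XXX

XXXXX__XX_XX_XX__XXX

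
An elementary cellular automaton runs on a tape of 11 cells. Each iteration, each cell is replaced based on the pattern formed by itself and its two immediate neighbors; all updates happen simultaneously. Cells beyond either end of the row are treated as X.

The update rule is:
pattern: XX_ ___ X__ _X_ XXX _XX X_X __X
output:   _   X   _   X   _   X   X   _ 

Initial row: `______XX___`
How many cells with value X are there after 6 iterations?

_XXXX_X__X_
XX___XX__XX
___X_X___X_
_X_XXX_X_XX
XXXX__XXXX_
______X___X
count of X: 2

2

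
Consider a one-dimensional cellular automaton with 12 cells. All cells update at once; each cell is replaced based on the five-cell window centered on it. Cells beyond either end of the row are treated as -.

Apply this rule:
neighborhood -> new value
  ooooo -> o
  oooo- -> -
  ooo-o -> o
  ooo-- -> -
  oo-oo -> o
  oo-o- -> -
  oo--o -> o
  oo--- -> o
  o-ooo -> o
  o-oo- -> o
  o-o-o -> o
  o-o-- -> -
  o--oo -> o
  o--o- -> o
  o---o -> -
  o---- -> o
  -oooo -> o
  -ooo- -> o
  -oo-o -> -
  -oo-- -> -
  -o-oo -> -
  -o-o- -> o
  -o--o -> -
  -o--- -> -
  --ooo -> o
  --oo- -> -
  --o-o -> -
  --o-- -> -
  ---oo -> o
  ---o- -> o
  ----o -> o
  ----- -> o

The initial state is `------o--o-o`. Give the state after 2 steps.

oooooo--o-o-
oooo--oo-o--

oooo--oo-o--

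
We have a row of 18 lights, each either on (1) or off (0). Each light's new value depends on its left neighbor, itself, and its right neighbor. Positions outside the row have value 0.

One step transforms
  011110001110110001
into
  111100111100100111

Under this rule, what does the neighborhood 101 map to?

At position 11 the neighborhood is 101; the next row has 0 there.

0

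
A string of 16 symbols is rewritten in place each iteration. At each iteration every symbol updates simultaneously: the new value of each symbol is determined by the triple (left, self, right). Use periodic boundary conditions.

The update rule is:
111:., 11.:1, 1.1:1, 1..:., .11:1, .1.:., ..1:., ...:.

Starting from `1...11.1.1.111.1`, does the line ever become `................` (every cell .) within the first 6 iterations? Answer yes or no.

iteration 1: 1...111.1.11.111
iteration 2: 1...1.11.11111..
iteration 3: .....11111...1..
iteration 4: .....1...1......
iteration 5: ................
all cells are . at iteration 5

yes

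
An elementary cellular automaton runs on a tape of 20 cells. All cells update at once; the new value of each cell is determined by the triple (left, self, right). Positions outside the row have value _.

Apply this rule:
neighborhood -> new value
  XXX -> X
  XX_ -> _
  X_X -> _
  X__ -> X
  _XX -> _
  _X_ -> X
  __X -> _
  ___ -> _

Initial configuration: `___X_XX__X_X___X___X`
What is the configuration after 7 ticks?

_____XX__XX__X_X_X_X

tick 1: ___X___X_X_XX__XX__X
tick 2: ___XX__X_X___X___X_X
tick 3: _____X_X_XX__XX__X_X
tick 4: _____X_X___X___X_X_X
tick 5: _____X_XX__XX__X_X_X
tick 6: _____X___X___X_X_X_X
tick 7: _____XX__XX__X_X_X_X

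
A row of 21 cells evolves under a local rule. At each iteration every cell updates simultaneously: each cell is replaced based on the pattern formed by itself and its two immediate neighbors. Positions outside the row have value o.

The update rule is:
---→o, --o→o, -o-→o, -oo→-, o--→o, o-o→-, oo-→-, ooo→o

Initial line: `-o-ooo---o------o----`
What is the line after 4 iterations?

oo-------oooooooooooo

-o--o-ooooooooooooooo
-oooo--oooooooooooooo
--oo-oo-ooooooooooooo
oo-------oooooooooooo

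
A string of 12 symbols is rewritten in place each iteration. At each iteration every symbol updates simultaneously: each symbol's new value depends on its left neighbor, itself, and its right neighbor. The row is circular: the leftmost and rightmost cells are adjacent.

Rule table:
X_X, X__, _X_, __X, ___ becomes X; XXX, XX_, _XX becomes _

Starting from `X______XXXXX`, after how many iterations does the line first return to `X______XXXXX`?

2

_XXXXXX_____
X______XXXXX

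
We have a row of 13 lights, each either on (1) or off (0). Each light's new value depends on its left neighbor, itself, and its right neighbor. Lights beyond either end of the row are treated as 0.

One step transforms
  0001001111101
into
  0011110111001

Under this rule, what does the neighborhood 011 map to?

At position 6 the neighborhood is 011; the next row has 0 there.

0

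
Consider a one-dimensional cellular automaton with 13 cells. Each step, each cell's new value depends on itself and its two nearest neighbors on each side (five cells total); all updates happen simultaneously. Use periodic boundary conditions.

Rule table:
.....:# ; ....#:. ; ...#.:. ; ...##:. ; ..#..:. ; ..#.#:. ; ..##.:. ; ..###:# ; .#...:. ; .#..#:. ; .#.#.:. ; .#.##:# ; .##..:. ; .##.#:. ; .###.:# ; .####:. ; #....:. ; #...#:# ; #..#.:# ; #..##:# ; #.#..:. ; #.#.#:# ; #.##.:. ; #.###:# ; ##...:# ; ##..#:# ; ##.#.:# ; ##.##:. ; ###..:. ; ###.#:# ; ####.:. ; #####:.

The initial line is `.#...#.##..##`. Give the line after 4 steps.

#..#..#..##..
..#..#..#..##
##..#..#..#..
..##..#..#..#

..##..#..#..#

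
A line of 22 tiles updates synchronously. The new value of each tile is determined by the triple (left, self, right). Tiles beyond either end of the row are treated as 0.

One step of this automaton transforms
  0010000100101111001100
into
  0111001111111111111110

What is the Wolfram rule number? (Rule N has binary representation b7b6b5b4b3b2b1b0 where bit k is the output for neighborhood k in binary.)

254

position 13: 111 → 1  (bit 7 = 1)
position 15: 110 → 1  (bit 6 = 1)
position 11: 101 → 1  (bit 5 = 1)
position 3: 100 → 1  (bit 4 = 1)
position 12: 011 → 1  (bit 3 = 1)
position 2: 010 → 1  (bit 2 = 1)
position 1: 001 → 1  (bit 1 = 1)
position 0: 000 → 0  (bit 0 = 0)
bits b7..b0 = 11111110 = 254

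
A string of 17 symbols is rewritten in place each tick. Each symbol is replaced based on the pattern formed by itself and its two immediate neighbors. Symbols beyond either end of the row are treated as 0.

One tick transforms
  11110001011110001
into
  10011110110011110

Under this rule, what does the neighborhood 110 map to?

1

At position 3 the neighborhood is 110; the next row has 1 there.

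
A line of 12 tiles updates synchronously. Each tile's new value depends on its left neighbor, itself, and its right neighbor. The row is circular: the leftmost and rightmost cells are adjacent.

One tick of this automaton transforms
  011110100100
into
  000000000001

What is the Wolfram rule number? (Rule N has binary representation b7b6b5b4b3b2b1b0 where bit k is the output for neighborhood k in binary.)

position 2: 111 → 0  (bit 7 = 0)
position 4: 110 → 0  (bit 6 = 0)
position 5: 101 → 0  (bit 5 = 0)
position 7: 100 → 0  (bit 4 = 0)
position 1: 011 → 0  (bit 3 = 0)
position 6: 010 → 0  (bit 2 = 0)
position 0: 001 → 0  (bit 1 = 0)
position 11: 000 → 1  (bit 0 = 1)
bits b7..b0 = 00000001 = 1

1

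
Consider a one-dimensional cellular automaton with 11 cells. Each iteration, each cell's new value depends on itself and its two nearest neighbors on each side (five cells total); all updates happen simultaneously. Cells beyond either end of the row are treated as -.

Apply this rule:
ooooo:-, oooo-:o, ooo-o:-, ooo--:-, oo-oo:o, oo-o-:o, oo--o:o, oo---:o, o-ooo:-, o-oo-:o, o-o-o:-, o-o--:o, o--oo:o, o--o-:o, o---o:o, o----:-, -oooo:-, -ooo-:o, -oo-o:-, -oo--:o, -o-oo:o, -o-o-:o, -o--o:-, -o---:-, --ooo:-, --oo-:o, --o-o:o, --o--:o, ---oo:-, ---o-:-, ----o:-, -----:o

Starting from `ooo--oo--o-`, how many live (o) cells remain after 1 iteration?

iteration 1: -o-ooooooo-
count of o: 8

8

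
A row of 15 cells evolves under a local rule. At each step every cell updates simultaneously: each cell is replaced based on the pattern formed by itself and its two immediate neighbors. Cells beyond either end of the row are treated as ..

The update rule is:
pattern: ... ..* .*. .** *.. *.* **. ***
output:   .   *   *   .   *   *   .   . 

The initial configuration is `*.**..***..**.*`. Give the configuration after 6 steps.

...***...***...

**..**...**..**
..**..*.*..**..
.*..*******..*.
****.......****
....*.....*....
...***...***...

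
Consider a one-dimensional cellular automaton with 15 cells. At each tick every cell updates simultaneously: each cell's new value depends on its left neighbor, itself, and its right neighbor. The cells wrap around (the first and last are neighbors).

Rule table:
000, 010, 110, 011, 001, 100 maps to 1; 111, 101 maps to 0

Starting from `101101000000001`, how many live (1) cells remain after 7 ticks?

tick 1: 101101111111111
tick 2: 101101000000000
tick 3: 101101111111111  (repeats tick 1; period 2)
tick 7: 101101111111111
count of 1: 13

13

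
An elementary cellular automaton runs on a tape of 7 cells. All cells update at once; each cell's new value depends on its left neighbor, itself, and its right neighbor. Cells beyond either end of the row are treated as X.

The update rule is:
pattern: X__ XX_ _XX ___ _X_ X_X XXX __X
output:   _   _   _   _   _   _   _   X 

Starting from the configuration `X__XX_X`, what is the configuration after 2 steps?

_X____X

__X____
_X____X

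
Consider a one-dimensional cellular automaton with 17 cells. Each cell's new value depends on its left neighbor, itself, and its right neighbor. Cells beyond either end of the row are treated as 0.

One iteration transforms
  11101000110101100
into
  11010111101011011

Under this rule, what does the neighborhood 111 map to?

1

At position 1 the neighborhood is 111; the next row has 1 there.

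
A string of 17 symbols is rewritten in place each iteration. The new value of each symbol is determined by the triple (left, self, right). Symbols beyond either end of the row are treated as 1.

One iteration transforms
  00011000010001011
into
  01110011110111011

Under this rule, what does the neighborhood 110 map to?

At position 4 the neighborhood is 110; the next row has 0 there.

0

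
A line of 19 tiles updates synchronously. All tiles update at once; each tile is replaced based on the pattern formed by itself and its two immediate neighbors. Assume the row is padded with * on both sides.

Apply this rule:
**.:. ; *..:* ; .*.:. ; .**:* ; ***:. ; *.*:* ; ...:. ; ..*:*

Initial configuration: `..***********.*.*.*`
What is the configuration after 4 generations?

generation 1: ***..........*.*.**
generation 2: ...*........*.*.**.
generation 3: *.*.*......*.*.**.*
generation 4: .*.*.*....*.*.**.**

.*.*.*....*.*.**.**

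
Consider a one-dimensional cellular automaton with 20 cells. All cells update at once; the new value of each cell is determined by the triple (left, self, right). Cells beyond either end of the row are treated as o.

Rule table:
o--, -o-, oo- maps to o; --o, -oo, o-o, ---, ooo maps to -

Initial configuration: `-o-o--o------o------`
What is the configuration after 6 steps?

o--oo--oo--oo-----o-

step 1: -o-oo-oo-----oo-----
step 2: -o--o--oo-----oo----
step 3: -oo-oo--oo-----oo---
step 4: --o--oo--oo-----oo--
step 5: o-oo--oo--oo-----oo-
step 6: o--oo--oo--oo-----o-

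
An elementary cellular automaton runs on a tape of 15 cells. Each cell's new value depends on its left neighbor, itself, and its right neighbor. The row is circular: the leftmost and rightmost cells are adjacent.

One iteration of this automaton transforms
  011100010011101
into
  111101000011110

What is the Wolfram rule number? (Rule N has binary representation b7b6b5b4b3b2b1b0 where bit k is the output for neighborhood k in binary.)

233

position 2: 111 → 1  (bit 7 = 1)
position 3: 110 → 1  (bit 6 = 1)
position 0: 101 → 1  (bit 5 = 1)
position 4: 100 → 0  (bit 4 = 0)
position 1: 011 → 1  (bit 3 = 1)
position 7: 010 → 0  (bit 2 = 0)
position 6: 001 → 0  (bit 1 = 0)
position 5: 000 → 1  (bit 0 = 1)
bits b7..b0 = 11101001 = 233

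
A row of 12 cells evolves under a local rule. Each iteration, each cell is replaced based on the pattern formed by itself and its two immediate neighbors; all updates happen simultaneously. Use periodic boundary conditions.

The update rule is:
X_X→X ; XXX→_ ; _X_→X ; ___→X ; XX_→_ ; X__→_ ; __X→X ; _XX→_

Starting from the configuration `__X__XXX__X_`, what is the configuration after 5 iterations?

XXX_X____XX_
___XX_XXX__X
_XX__X____XX
X___XX_XXX__
X_XX__X____X

X_XX__X____X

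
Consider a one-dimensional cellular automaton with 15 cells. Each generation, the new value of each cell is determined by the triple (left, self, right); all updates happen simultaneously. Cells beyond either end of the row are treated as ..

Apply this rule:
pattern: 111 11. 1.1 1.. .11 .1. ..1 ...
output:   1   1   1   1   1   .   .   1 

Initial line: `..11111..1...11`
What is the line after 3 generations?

.11111111111111

generation 1: 1.111111..11.11
generation 2: .11111111.11111
generation 3: .11111111111111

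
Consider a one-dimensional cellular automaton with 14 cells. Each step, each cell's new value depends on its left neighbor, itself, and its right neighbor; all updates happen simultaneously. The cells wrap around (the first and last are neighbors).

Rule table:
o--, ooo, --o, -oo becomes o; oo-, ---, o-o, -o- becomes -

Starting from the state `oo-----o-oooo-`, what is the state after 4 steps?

---o--ooo-oo--

step 1: o-o---o--ooo--
step 2: ---o-o-oooo-oo
step 3: o-o----ooo--o-
step 4: ---o--ooo-oo--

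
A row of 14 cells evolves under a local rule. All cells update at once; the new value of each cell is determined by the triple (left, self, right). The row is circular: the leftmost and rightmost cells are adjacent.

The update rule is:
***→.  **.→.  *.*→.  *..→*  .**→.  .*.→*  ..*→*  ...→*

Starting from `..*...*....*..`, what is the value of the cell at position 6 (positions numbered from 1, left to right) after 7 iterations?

*

iteration 1: **************
iteration 2: ..............
iteration 3: **************  (repeats iteration 1; period 2)
iteration 7: **************
position 6 holds *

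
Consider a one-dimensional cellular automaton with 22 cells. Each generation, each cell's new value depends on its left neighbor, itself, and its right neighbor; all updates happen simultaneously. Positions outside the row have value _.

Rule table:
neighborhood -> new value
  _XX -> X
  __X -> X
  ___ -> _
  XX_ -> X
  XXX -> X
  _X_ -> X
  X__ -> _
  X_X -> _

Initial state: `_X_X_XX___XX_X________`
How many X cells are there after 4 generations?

XX_X_XX__XXX_X________
XX_X_XX_XXXX_X________
XX_X_XX_XXXX_X________  (fixed point — unchanged through generation 4)
count of X: 10

10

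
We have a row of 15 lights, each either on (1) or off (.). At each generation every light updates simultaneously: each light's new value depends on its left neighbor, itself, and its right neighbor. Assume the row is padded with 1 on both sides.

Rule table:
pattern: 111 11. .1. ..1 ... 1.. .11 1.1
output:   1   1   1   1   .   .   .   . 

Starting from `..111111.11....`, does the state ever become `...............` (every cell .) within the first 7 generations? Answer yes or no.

no

generation 1: .1.11111..1...1
generation 2: .1..1111.11..1.
generation 3: .1.1.111..1.11.
generation 4: .1.1..11.11..1.
generation 5: .1.1.1.1..1.11.
generation 6: .1.1.1.1.11..1.
generation 7: .1.1.1.1..1.11.
generation 7 is .1.1.1.1..1.11., still not uniform .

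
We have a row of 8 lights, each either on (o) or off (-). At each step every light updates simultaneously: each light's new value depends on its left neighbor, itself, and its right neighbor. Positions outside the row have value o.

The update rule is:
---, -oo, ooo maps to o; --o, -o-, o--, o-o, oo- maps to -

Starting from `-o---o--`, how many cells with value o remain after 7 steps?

---o----
-o---oo-
---o-o--
-o------
---oooo-
-o-ooo--
---oo---
count of o: 2

2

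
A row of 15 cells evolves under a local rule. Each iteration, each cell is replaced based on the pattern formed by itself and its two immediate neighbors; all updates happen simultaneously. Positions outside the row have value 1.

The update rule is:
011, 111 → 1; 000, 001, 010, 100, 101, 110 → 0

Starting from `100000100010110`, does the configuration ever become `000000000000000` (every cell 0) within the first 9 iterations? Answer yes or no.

000000000000100
000000000000000
all cells are 0 at iteration 2

yes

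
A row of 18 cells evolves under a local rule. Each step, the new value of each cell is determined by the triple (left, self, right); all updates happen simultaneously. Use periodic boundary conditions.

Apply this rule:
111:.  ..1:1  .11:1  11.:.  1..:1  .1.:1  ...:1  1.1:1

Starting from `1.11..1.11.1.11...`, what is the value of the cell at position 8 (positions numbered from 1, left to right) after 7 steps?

111.11111.1111.111
...11....11...11..
1111.11111.1111.11
....11....11...11.
11111.11111.1111.1
.....11....11...11
111111.11111.1111.
position 8 holds 1

1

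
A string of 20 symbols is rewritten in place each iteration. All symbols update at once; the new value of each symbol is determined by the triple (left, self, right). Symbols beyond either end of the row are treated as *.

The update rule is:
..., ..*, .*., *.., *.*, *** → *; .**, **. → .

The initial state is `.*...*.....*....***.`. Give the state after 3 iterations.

****************.*.*
***************.***.
**************.*.*.*

**************.*.*.*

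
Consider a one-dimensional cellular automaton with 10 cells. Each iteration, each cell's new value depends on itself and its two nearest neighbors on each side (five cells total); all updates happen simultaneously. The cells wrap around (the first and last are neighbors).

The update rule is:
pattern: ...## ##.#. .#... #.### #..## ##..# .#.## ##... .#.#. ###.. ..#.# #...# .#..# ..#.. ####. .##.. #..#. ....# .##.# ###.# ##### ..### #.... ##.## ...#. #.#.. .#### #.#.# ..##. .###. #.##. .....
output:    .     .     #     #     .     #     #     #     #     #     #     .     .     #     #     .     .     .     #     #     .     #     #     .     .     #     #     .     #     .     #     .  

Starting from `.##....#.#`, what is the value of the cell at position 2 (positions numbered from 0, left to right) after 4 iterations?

#

iteration 1: ##.##..##.
iteration 2: ##.#.#.##.
iteration 3: ##..#.###.
iteration 4: #.#.###.#.
position 2 holds #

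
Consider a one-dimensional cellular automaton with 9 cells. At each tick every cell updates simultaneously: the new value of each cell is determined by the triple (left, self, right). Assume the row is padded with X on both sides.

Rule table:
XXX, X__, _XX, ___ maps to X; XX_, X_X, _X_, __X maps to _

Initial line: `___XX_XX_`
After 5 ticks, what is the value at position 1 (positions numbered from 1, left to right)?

_

tick 1: XX_X__X__
tick 2: X___X__X_
tick 3: _XX__X___
tick 4: _X_X__XX_
tick 5: ____X_X__
position 1 holds _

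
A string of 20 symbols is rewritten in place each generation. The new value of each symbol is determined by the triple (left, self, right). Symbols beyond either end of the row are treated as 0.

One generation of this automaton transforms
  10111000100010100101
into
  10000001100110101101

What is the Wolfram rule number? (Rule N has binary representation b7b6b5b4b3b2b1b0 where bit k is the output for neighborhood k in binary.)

6

position 3: 111 → 0  (bit 7 = 0)
position 4: 110 → 0  (bit 6 = 0)
position 1: 101 → 0  (bit 5 = 0)
position 5: 100 → 0  (bit 4 = 0)
position 2: 011 → 0  (bit 3 = 0)
position 0: 010 → 1  (bit 2 = 1)
position 7: 001 → 1  (bit 1 = 1)
position 6: 000 → 0  (bit 0 = 0)
bits b7..b0 = 00000110 = 6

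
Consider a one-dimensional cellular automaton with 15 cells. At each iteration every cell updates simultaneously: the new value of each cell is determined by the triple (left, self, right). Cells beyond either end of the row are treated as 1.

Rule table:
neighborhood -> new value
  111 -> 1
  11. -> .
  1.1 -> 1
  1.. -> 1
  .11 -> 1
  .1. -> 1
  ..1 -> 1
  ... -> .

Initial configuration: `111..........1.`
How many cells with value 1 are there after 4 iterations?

12

11.1........111
1.111......1111
.111.1....11111
111.111..111111
count of 1: 12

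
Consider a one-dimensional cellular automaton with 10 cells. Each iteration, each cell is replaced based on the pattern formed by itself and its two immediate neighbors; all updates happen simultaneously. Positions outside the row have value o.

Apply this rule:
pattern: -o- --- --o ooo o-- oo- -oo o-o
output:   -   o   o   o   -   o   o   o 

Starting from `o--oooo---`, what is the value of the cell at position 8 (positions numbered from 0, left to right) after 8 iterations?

o

iteration 1: o-ooooo-oo
iteration 2: oooooooooo
iteration 3: oooooooooo  (fixed point — unchanged through iteration 8)
position 8 holds o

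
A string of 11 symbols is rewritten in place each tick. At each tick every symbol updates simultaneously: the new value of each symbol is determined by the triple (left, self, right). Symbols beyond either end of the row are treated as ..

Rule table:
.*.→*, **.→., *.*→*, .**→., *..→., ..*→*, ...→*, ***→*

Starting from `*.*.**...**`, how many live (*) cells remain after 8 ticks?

****...**..
.**..**...*
*...*...***
*.***.**.*.
**.*.*..**.
..****.*...
**.**.**.**
..*..*..*..
count of *: 3

3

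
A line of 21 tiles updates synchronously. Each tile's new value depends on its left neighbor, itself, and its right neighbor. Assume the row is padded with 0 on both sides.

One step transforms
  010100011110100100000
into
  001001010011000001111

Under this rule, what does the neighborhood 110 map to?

At position 10 the neighborhood is 110; the next row has 1 there.

1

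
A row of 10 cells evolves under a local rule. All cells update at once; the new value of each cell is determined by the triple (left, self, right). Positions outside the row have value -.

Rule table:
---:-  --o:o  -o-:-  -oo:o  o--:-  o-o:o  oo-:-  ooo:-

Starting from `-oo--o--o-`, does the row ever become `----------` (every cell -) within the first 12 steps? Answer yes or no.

yes

oo--o--o--
o--o--o---
--o--o----
-o--o-----
o--o------
--o-------
-o--------
o---------
----------
all cells are - at step 9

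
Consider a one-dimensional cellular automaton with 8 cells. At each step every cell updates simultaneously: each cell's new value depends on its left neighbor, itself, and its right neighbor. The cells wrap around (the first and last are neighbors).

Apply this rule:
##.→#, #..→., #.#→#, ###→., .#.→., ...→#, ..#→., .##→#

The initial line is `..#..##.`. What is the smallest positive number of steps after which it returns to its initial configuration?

#....##.
..##.###
..####.#
..#..##.

4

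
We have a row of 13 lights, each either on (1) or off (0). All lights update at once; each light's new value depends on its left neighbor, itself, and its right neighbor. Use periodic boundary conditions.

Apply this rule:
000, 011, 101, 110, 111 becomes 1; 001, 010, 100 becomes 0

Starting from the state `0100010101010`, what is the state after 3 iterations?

1101110010001

iteration 1: 0001001010100
iteration 2: 1100000101001
iteration 3: 1101110010001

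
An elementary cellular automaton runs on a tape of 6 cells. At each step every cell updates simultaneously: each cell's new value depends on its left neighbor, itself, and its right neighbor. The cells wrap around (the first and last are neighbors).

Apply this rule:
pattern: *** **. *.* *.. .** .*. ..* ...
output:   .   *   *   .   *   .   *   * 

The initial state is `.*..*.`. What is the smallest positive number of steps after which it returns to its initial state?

3

step 1: *..*..
step 2: ..*..*
step 3: .*..*.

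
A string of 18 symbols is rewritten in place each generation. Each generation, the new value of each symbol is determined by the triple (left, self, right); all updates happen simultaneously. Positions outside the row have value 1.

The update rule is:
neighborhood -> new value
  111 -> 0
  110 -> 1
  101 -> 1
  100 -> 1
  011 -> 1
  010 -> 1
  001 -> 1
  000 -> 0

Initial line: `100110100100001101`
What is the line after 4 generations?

110000001111111111

generation 1: 111111111110011111
generation 2: 000000000011110000
generation 3: 100000000110011001
generation 4: 110000001111111111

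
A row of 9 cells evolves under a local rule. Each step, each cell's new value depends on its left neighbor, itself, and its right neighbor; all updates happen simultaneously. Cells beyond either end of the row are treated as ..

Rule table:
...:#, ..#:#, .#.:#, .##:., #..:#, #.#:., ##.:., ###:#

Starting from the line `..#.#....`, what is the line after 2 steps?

step 1: ###.#####
step 2: .#...###.

.#...###.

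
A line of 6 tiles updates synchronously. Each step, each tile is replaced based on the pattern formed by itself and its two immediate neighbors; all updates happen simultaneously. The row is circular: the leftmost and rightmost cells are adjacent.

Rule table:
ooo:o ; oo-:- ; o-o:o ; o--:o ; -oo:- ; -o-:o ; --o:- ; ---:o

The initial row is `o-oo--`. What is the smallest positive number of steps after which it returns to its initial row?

3

oo--o-
--o-oo
o-oo--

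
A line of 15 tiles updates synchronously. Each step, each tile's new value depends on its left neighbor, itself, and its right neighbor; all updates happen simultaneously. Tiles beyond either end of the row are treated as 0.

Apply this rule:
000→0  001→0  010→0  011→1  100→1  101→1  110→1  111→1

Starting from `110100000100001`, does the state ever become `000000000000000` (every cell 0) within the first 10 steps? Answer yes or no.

111010000010000
111101000001000
111110100000100
111111010000010
111111101000001
111111110100000
111111111010000
111111111101000
111111111110100
111111111111010
step 10 is 111111111111010, still not uniform 0

no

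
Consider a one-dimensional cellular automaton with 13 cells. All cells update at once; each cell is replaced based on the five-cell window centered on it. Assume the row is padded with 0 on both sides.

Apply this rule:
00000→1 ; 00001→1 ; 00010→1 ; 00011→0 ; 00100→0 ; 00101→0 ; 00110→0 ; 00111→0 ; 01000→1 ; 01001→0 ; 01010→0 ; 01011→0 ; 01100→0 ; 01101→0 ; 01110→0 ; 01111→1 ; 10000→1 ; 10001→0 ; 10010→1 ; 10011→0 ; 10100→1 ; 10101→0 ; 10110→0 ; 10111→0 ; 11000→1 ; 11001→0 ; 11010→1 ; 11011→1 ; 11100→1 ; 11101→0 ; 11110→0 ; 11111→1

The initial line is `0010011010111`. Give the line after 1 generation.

1100000100001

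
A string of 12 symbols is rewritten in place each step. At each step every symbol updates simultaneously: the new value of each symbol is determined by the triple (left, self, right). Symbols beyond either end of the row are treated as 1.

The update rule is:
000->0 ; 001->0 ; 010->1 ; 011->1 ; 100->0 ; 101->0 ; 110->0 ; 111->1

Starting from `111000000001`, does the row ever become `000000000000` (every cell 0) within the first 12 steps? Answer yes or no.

step 1: 110000000001
step 2: 100000000001
step 3: 000000000001
step 4: 000000000001  (fixed point — unchanged through step 12)
step 12 is 000000000001, still not uniform 0

no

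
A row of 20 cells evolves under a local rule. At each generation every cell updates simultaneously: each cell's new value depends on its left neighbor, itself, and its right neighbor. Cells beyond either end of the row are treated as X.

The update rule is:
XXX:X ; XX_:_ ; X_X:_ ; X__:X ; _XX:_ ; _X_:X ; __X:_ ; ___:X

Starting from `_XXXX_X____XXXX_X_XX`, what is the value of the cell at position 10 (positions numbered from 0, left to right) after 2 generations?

X

generation 1: __XX__XXXX__XX__X__X
generation 2: X___X__XX_X___X_XX__
position 10 holds X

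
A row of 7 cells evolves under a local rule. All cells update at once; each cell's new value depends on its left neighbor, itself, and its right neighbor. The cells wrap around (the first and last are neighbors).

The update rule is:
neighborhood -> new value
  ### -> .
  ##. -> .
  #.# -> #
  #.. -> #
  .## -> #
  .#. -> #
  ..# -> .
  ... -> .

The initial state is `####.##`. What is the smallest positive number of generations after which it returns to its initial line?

....##.
....#.#
#...###
.#..#..
.##.##.
.#.##.#
####.##

7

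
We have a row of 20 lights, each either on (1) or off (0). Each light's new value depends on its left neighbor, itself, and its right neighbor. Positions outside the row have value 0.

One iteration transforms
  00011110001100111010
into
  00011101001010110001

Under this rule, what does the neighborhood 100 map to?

1

At position 7 the neighborhood is 100; the next row has 1 there.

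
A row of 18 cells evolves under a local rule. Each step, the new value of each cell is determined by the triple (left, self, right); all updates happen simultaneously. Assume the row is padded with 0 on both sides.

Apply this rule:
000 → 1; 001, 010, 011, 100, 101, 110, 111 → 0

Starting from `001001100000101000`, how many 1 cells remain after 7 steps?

100000001110000011
001111100000111000
100000001110000011  (repeats step 1; period 2)
step 7: 100000001110000011
count of 1: 6

6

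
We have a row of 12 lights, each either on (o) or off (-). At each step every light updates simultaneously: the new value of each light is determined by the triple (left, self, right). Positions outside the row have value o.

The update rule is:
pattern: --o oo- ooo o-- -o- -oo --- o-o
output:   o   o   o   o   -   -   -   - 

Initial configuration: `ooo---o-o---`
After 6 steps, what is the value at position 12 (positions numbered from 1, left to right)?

oooo-o---o-o
oooo--o-o---
oooooo---o-o
ooooooo-o---
ooooooo--o-o
ooooooooo---
position 12 holds -

-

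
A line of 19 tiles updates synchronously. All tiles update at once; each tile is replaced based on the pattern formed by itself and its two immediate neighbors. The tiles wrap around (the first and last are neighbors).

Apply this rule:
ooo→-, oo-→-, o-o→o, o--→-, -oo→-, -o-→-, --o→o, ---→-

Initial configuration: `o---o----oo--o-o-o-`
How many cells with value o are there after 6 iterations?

---o----o---o-o-o-o
--o----o---o-o-o-o-
-o----o---o-o-o-o--
o----o---o-o-o-o---
----o---o-o-o-o---o
---o---o-o-o-o---o-
count of o: 6

6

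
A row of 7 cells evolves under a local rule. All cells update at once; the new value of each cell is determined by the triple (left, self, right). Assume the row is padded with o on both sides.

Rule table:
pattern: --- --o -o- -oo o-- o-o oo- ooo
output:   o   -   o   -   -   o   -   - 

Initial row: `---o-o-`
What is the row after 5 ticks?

o---o--

tick 1: -o-oooo
tick 2: ooo----
tick 3: ----oo-
tick 4: -oo---o
tick 5: o---o--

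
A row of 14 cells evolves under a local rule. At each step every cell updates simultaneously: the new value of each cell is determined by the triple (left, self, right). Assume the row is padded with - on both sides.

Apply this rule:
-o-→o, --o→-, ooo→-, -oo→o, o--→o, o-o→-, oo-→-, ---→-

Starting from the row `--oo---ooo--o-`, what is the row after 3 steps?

--o-o--o--o-oo
--o-oo-oo-o-o-
--o-o--o--o-oo

--o-o--o--o-oo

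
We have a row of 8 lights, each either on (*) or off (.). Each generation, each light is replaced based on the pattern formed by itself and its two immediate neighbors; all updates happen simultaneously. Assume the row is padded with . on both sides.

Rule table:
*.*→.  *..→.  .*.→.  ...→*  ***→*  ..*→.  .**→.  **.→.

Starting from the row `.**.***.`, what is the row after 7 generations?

.....*..
****...*
.**..*..
.......*
******..
.****..*
..**....

..**....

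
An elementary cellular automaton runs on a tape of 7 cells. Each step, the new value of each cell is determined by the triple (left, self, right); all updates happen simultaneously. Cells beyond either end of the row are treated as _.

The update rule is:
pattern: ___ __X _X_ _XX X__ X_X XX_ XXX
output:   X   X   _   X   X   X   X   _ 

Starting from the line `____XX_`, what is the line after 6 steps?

X_____X

step 1: XXXXXXX
step 2: X_____X
step 3: _XXXXX_
step 4: XX___XX
step 5: XXXXXXX  (repeats step 1; period 4)
step 6: X_____X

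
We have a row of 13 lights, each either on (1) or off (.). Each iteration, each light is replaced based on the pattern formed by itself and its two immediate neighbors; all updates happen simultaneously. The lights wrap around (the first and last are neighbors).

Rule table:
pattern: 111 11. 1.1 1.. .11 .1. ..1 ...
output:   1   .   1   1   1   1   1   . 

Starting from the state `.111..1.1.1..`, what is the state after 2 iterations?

111.11111111.
11.11111111.1

11.11111111.1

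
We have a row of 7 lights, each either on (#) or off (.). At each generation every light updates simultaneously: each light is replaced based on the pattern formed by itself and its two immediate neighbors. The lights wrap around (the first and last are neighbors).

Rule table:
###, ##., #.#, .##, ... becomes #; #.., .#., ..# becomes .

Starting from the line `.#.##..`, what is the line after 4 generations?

..###.#
..####.
#.####.
.######

.######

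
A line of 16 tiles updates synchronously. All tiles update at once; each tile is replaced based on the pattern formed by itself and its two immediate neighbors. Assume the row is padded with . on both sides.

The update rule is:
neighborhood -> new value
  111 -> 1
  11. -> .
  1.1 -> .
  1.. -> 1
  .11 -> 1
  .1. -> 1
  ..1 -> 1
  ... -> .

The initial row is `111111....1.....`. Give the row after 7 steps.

11111.1..111....
1111..11111.1...
111.111111..11..
11..11111.111.1.
1.111111..11..11
1.11111.111.111.
1.1111..11..11.1

1.1111..11..11.1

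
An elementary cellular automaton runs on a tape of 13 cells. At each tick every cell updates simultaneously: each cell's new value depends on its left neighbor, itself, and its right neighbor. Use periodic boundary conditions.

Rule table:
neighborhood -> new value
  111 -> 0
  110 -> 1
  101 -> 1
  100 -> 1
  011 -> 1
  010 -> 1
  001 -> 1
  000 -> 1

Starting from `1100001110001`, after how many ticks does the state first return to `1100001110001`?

2

tick 1: 0111111011111
tick 2: 1100001110001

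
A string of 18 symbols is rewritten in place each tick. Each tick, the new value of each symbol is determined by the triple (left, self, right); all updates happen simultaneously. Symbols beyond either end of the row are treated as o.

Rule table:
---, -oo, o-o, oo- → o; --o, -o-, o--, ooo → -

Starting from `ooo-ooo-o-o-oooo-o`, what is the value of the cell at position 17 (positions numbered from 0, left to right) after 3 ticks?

-

--ooo-oo-o-oo--ooo
--o-ooooo-ooo--o--
---oo---ooo-o-----
position 17 holds -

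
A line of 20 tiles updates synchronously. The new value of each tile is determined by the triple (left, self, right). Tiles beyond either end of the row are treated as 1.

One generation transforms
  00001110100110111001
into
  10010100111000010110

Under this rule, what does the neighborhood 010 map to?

At position 8 the neighborhood is 010; the next row has 1 there.

1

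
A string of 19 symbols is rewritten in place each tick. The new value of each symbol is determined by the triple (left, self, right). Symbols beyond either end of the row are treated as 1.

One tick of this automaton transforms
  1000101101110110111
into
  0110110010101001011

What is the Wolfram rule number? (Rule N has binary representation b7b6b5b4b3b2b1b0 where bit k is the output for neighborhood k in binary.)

181

position 10: 111 → 1  (bit 7 = 1)
position 0: 110 → 0  (bit 6 = 0)
position 5: 101 → 1  (bit 5 = 1)
position 1: 100 → 1  (bit 4 = 1)
position 6: 011 → 0  (bit 3 = 0)
position 4: 010 → 1  (bit 2 = 1)
position 3: 001 → 0  (bit 1 = 0)
position 2: 000 → 1  (bit 0 = 1)
bits b7..b0 = 10110101 = 181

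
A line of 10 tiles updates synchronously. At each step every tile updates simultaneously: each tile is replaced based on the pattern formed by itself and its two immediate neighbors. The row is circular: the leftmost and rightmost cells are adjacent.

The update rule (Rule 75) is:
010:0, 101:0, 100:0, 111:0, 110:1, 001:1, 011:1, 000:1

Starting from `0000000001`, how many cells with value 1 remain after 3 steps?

0111111110
1100000010
1101111100
count of 1: 7

7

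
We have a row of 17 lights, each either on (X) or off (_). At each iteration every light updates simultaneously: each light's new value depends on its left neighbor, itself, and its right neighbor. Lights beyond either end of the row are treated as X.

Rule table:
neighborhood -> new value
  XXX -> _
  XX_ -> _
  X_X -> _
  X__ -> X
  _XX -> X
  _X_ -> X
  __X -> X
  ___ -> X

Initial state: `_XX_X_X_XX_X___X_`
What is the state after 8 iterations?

_XXXXXXXXXXXXXX__

_X__X_X_X__XXXXX_
_XXXX_X_XXXX_____
_X____X_X___XXXXX
_XXXXXX_XXXXX____
_X______X____XXXX
_XXXXXXXXXXXXX___
_X____________XXX
_XXXXXXXXXXXXXX__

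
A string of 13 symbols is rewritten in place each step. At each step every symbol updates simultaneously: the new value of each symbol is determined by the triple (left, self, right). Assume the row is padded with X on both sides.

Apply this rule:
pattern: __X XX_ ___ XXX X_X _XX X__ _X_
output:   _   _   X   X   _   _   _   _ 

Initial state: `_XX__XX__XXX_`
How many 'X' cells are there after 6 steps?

2

__________X__
_XXXXXXXX____
__XXXXXX__XX_
___XXXX______
_X__XX__XXXX_
_________XX__
count of X: 2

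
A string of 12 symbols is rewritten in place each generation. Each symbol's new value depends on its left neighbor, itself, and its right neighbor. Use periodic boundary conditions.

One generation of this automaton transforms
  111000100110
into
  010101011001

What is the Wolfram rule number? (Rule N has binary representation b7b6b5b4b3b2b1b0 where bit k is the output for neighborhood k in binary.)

position 1: 111 → 1  (bit 7 = 1)
position 2: 110 → 0  (bit 6 = 0)
position 11: 101 → 1  (bit 5 = 1)
position 3: 100 → 1  (bit 4 = 1)
position 0: 011 → 0  (bit 3 = 0)
position 6: 010 → 0  (bit 2 = 0)
position 5: 001 → 1  (bit 1 = 1)
position 4: 000 → 0  (bit 0 = 0)
bits b7..b0 = 10110010 = 178

178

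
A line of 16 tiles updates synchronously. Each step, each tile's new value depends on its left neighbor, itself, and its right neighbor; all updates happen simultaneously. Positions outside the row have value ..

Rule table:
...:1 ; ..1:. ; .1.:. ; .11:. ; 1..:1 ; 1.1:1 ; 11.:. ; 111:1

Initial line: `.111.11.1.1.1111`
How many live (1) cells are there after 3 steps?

..1.1..1.1.1.11.
1..1.1..1.1.1..1
.1..1.1..1.1.1..
count of 1: 6

6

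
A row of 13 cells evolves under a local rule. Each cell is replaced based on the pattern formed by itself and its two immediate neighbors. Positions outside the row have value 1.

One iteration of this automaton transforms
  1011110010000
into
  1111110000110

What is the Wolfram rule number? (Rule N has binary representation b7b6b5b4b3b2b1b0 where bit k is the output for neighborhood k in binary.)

233

position 3: 111 → 1  (bit 7 = 1)
position 0: 110 → 1  (bit 6 = 1)
position 1: 101 → 1  (bit 5 = 1)
position 6: 100 → 0  (bit 4 = 0)
position 2: 011 → 1  (bit 3 = 1)
position 8: 010 → 0  (bit 2 = 0)
position 7: 001 → 0  (bit 1 = 0)
position 10: 000 → 1  (bit 0 = 1)
bits b7..b0 = 11101001 = 233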